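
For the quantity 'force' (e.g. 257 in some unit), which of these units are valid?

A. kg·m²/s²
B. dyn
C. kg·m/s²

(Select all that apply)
B, C

force has SI base units: kg * m / s^2

Checking each option against kg * m / s^2:
  A. kg·m²/s²: ✗ does not match
  B. dyn: ✓ matches
  C. kg·m/s²: ✓ matches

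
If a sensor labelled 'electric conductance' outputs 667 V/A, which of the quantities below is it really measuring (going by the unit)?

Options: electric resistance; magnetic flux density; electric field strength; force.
electric resistance

electric conductance should have units dimensionally equivalent to A^2 * s^3 / (kg * m^2) (e.g. S).
The given unit 'V/A' reduces to kg * m^2 / (A^2 * s^3). Of the listed options, that is the dimensionality of electric resistance.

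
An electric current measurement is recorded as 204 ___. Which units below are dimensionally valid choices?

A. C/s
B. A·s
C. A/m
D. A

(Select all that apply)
A, D

electric current has SI base units: A

Checking each option against A:
  A. C/s: ✓ matches
  B. A·s: ✗ does not match
  C. A/m: ✗ does not match
  D. A: ✓ matches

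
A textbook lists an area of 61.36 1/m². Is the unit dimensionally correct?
No

area has SI base units: m^2
1/m² does NOT reduce to m^2; a valid unit for area would be e.g. m².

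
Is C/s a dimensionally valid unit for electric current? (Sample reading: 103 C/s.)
Yes

electric current has SI base units: A
C/s reduces to the same SI base units, so it is a valid unit for electric current.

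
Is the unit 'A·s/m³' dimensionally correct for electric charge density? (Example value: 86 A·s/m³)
Yes

electric charge density has SI base units: A * s / m^3
A·s/m³ reduces to the same SI base units, so it is a valid unit for electric charge density.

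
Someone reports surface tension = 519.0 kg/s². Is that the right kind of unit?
Yes

surface tension has SI base units: kg / s^2
kg/s² reduces to the same SI base units, so it is a valid unit for surface tension.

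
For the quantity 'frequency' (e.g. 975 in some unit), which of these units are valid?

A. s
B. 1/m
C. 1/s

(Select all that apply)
C

frequency has SI base units: 1 / s

Checking each option against 1 / s:
  A. s: ✗ does not match
  B. 1/m: ✗ does not match
  C. 1/s: ✓ matches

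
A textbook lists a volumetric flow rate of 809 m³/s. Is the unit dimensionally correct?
Yes

volumetric flow rate has SI base units: m^3 / s
m³/s reduces to the same SI base units, so it is a valid unit for volumetric flow rate.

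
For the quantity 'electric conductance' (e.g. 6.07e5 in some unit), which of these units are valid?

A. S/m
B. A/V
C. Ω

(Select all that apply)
B

electric conductance has SI base units: A^2 * s^3 / (kg * m^2)

Checking each option against A^2 * s^3 / (kg * m^2):
  A. S/m: ✗ does not match
  B. A/V: ✓ matches
  C. Ω: ✗ does not match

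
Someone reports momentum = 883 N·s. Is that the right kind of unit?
Yes

momentum has SI base units: kg * m / s
N·s reduces to the same SI base units, so it is a valid unit for momentum.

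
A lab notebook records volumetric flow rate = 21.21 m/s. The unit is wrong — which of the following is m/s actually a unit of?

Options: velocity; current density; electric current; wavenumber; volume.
velocity

volumetric flow rate should have units dimensionally equivalent to m^3 / s (e.g. m³/s).
The given unit 'm/s' reduces to m / s. Of the listed options, that is the dimensionality of velocity.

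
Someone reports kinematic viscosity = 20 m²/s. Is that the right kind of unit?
Yes

kinematic viscosity has SI base units: m^2 / s
m²/s reduces to the same SI base units, so it is a valid unit for kinematic viscosity.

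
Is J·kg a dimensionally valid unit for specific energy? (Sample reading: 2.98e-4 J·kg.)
No

specific energy has SI base units: m^2 / s^2
J·kg does NOT reduce to m^2 / s^2; a valid unit for specific energy would be e.g. J/kg.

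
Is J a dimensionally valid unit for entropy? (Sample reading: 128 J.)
No

entropy has SI base units: kg * m^2 / (s^2 * K)
J does NOT reduce to kg * m^2 / (s^2 * K); a valid unit for entropy would be e.g. J/K.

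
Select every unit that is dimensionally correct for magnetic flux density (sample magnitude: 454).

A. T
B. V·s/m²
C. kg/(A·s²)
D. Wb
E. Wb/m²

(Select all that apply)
A, B, C, E

magnetic flux density has SI base units: kg / (A * s^2)

Checking each option against kg / (A * s^2):
  A. T: ✓ matches
  B. V·s/m²: ✓ matches
  C. kg/(A·s²): ✓ matches
  D. Wb: ✗ does not match
  E. Wb/m²: ✓ matches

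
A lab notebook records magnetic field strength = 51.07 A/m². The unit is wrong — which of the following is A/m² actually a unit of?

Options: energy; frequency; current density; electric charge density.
current density

magnetic field strength should have units dimensionally equivalent to A / m (e.g. A/m).
The given unit 'A/m²' reduces to A / m^2. Of the listed options, that is the dimensionality of current density.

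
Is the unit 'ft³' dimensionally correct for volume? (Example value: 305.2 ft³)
Yes

volume has SI base units: m^3
ft³ reduces to the same SI base units, so it is a valid unit for volume.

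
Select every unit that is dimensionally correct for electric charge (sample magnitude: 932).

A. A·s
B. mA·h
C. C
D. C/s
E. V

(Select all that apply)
A, B, C

electric charge has SI base units: A * s

Checking each option against A * s:
  A. A·s: ✓ matches
  B. mA·h: ✓ matches
  C. C: ✓ matches
  D. C/s: ✗ does not match
  E. V: ✗ does not match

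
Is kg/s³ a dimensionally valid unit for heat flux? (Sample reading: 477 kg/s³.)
Yes

heat flux has SI base units: kg / s^3
kg/s³ reduces to the same SI base units, so it is a valid unit for heat flux.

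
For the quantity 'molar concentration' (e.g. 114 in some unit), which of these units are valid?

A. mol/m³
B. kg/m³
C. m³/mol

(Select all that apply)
A

molar concentration has SI base units: mol / m^3

Checking each option against mol / m^3:
  A. mol/m³: ✓ matches
  B. kg/m³: ✗ does not match
  C. m³/mol: ✗ does not match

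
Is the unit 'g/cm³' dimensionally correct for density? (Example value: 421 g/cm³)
Yes

density has SI base units: kg / m^3
g/cm³ reduces to the same SI base units, so it is a valid unit for density.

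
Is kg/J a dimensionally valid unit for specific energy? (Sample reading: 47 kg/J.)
No

specific energy has SI base units: m^2 / s^2
kg/J does NOT reduce to m^2 / s^2; a valid unit for specific energy would be e.g. J/kg.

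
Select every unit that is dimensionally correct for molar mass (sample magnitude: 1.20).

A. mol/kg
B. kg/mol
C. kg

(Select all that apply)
B

molar mass has SI base units: kg / mol

Checking each option against kg / mol:
  A. mol/kg: ✗ does not match
  B. kg/mol: ✓ matches
  C. kg: ✗ does not match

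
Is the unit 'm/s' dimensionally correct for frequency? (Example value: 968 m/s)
No

frequency has SI base units: 1 / s
m/s does NOT reduce to 1 / s; a valid unit for frequency would be e.g. Hz.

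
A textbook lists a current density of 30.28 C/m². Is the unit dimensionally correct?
No

current density has SI base units: A / m^2
C/m² does NOT reduce to A / m^2; a valid unit for current density would be e.g. A/m².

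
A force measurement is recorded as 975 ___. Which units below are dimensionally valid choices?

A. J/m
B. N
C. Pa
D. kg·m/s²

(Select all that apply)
A, B, D

force has SI base units: kg * m / s^2

Checking each option against kg * m / s^2:
  A. J/m: ✓ matches
  B. N: ✓ matches
  C. Pa: ✗ does not match
  D. kg·m/s²: ✓ matches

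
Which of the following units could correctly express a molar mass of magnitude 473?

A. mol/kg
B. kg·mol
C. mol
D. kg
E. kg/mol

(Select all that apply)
E

molar mass has SI base units: kg / mol

Checking each option against kg / mol:
  A. mol/kg: ✗ does not match
  B. kg·mol: ✗ does not match
  C. mol: ✗ does not match
  D. kg: ✗ does not match
  E. kg/mol: ✓ matches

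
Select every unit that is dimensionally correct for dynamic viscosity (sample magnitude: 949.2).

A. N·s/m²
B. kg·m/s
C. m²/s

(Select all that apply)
A

dynamic viscosity has SI base units: kg / (m * s)

Checking each option against kg / (m * s):
  A. N·s/m²: ✓ matches
  B. kg·m/s: ✗ does not match
  C. m²/s: ✗ does not match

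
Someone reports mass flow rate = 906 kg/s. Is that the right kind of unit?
Yes

mass flow rate has SI base units: kg / s
kg/s reduces to the same SI base units, so it is a valid unit for mass flow rate.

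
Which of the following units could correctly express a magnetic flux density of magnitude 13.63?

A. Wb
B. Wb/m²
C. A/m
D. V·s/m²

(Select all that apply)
B, D

magnetic flux density has SI base units: kg / (A * s^2)

Checking each option against kg / (A * s^2):
  A. Wb: ✗ does not match
  B. Wb/m²: ✓ matches
  C. A/m: ✗ does not match
  D. V·s/m²: ✓ matches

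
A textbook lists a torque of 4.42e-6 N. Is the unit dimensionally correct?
No

torque has SI base units: kg * m^2 / s^2
N does NOT reduce to kg * m^2 / s^2; a valid unit for torque would be e.g. N·m.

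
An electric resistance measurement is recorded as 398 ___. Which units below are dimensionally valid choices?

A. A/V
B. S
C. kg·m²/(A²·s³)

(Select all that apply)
C

electric resistance has SI base units: kg * m^2 / (A^2 * s^3)

Checking each option against kg * m^2 / (A^2 * s^3):
  A. A/V: ✗ does not match
  B. S: ✗ does not match
  C. kg·m²/(A²·s³): ✓ matches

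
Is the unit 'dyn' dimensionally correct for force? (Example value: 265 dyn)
Yes

force has SI base units: kg * m / s^2
dyn reduces to the same SI base units, so it is a valid unit for force.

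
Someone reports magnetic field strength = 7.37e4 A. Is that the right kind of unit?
No

magnetic field strength has SI base units: A / m
A does NOT reduce to A / m; a valid unit for magnetic field strength would be e.g. A/m.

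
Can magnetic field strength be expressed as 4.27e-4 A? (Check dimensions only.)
No

magnetic field strength has SI base units: A / m
A does NOT reduce to A / m; a valid unit for magnetic field strength would be e.g. A/m.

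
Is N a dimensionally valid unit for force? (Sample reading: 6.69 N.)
Yes

force has SI base units: kg * m / s^2
N reduces to the same SI base units, so it is a valid unit for force.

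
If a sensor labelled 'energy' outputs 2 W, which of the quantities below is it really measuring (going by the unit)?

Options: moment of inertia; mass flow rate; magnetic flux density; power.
power

energy should have units dimensionally equivalent to kg * m^2 / s^2 (e.g. J).
The given unit 'W' reduces to kg * m^2 / s^3. Of the listed options, that is the dimensionality of power.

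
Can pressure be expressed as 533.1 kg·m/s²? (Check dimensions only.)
No

pressure has SI base units: kg / (m * s^2)
kg·m/s² does NOT reduce to kg / (m * s^2); a valid unit for pressure would be e.g. Pa.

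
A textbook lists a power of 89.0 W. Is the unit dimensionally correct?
Yes

power has SI base units: kg * m^2 / s^3
W reduces to the same SI base units, so it is a valid unit for power.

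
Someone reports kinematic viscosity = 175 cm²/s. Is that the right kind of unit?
Yes

kinematic viscosity has SI base units: m^2 / s
cm²/s reduces to the same SI base units, so it is a valid unit for kinematic viscosity.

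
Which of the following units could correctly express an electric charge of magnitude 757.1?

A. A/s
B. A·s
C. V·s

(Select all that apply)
B

electric charge has SI base units: A * s

Checking each option against A * s:
  A. A/s: ✗ does not match
  B. A·s: ✓ matches
  C. V·s: ✗ does not match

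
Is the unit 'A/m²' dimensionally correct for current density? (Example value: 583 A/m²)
Yes

current density has SI base units: A / m^2
A/m² reduces to the same SI base units, so it is a valid unit for current density.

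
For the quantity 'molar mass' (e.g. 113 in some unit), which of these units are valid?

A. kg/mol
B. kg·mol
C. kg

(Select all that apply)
A

molar mass has SI base units: kg / mol

Checking each option against kg / mol:
  A. kg/mol: ✓ matches
  B. kg·mol: ✗ does not match
  C. kg: ✗ does not match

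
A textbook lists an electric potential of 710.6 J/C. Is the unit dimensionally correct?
Yes

electric potential has SI base units: kg * m^2 / (A * s^3)
J/C reduces to the same SI base units, so it is a valid unit for electric potential.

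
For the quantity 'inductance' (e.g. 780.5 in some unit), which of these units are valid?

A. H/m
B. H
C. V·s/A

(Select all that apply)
B, C

inductance has SI base units: kg * m^2 / (A^2 * s^2)

Checking each option against kg * m^2 / (A^2 * s^2):
  A. H/m: ✗ does not match
  B. H: ✓ matches
  C. V·s/A: ✓ matches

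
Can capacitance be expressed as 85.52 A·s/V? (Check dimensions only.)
Yes

capacitance has SI base units: A^2 * s^4 / (kg * m^2)
A·s/V reduces to the same SI base units, so it is a valid unit for capacitance.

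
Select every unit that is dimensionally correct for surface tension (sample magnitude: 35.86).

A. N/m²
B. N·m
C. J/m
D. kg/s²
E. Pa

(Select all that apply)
D

surface tension has SI base units: kg / s^2

Checking each option against kg / s^2:
  A. N/m²: ✗ does not match
  B. N·m: ✗ does not match
  C. J/m: ✗ does not match
  D. kg/s²: ✓ matches
  E. Pa: ✗ does not match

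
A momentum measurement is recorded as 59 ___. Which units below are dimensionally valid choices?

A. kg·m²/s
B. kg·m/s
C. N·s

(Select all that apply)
B, C

momentum has SI base units: kg * m / s

Checking each option against kg * m / s:
  A. kg·m²/s: ✗ does not match
  B. kg·m/s: ✓ matches
  C. N·s: ✓ matches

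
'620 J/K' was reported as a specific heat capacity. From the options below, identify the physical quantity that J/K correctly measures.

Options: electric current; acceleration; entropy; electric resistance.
entropy

specific heat capacity should have units dimensionally equivalent to m^2 / (s^2 * K) (e.g. J/(kg·K)).
The given unit 'J/K' reduces to kg * m^2 / (s^2 * K). Of the listed options, that is the dimensionality of entropy.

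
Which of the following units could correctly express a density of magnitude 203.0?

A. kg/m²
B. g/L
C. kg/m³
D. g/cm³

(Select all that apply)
B, C, D

density has SI base units: kg / m^3

Checking each option against kg / m^3:
  A. kg/m²: ✗ does not match
  B. g/L: ✓ matches
  C. kg/m³: ✓ matches
  D. g/cm³: ✓ matches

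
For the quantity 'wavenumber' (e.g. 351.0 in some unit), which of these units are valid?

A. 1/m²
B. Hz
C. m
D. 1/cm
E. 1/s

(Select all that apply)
D

wavenumber has SI base units: 1 / m

Checking each option against 1 / m:
  A. 1/m²: ✗ does not match
  B. Hz: ✗ does not match
  C. m: ✗ does not match
  D. 1/cm: ✓ matches
  E. 1/s: ✗ does not match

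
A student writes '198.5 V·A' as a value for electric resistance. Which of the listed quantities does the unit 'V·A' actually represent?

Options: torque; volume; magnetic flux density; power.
power

electric resistance should have units dimensionally equivalent to kg * m^2 / (A^2 * s^3) (e.g. Ω).
The given unit 'V·A' reduces to kg * m^2 / s^3. Of the listed options, that is the dimensionality of power.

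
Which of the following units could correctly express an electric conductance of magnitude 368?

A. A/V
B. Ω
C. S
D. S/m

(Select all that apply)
A, C

electric conductance has SI base units: A^2 * s^3 / (kg * m^2)

Checking each option against A^2 * s^3 / (kg * m^2):
  A. A/V: ✓ matches
  B. Ω: ✗ does not match
  C. S: ✓ matches
  D. S/m: ✗ does not match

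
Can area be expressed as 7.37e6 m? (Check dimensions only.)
No

area has SI base units: m^2
m does NOT reduce to m^2; a valid unit for area would be e.g. m².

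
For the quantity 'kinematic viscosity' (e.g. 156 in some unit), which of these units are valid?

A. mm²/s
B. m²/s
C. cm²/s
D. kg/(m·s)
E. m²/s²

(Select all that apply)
A, B, C

kinematic viscosity has SI base units: m^2 / s

Checking each option against m^2 / s:
  A. mm²/s: ✓ matches
  B. m²/s: ✓ matches
  C. cm²/s: ✓ matches
  D. kg/(m·s): ✗ does not match
  E. m²/s²: ✗ does not match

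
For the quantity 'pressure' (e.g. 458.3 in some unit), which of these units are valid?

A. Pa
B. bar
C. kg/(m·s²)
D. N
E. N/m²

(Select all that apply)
A, B, C, E

pressure has SI base units: kg / (m * s^2)

Checking each option against kg / (m * s^2):
  A. Pa: ✓ matches
  B. bar: ✓ matches
  C. kg/(m·s²): ✓ matches
  D. N: ✗ does not match
  E. N/m²: ✓ matches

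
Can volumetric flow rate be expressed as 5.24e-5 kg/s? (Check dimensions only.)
No

volumetric flow rate has SI base units: m^3 / s
kg/s does NOT reduce to m^3 / s; a valid unit for volumetric flow rate would be e.g. m³/s.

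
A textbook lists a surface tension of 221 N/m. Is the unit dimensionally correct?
Yes

surface tension has SI base units: kg / s^2
N/m reduces to the same SI base units, so it is a valid unit for surface tension.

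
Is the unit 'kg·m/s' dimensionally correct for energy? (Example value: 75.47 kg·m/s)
No

energy has SI base units: kg * m^2 / s^2
kg·m/s does NOT reduce to kg * m^2 / s^2; a valid unit for energy would be e.g. J.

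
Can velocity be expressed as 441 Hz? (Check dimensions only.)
No

velocity has SI base units: m / s
Hz does NOT reduce to m / s; a valid unit for velocity would be e.g. m/s.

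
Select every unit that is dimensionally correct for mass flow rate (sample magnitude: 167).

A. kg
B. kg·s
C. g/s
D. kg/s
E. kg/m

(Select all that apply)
C, D

mass flow rate has SI base units: kg / s

Checking each option against kg / s:
  A. kg: ✗ does not match
  B. kg·s: ✗ does not match
  C. g/s: ✓ matches
  D. kg/s: ✓ matches
  E. kg/m: ✗ does not match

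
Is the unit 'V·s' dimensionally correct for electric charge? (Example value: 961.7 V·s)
No

electric charge has SI base units: A * s
V·s does NOT reduce to A * s; a valid unit for electric charge would be e.g. C.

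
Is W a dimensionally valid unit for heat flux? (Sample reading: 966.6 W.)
No

heat flux has SI base units: kg / s^3
W does NOT reduce to kg / s^3; a valid unit for heat flux would be e.g. W/m².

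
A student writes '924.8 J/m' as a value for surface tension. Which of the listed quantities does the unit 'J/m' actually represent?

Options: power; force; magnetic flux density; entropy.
force

surface tension should have units dimensionally equivalent to kg / s^2 (e.g. N/m).
The given unit 'J/m' reduces to kg * m / s^2. Of the listed options, that is the dimensionality of force.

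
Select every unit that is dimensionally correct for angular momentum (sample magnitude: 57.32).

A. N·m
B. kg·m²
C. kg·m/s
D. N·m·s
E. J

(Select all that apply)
D

angular momentum has SI base units: kg * m^2 / s

Checking each option against kg * m^2 / s:
  A. N·m: ✗ does not match
  B. kg·m²: ✗ does not match
  C. kg·m/s: ✗ does not match
  D. N·m·s: ✓ matches
  E. J: ✗ does not match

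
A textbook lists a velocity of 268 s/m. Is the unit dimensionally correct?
No

velocity has SI base units: m / s
s/m does NOT reduce to m / s; a valid unit for velocity would be e.g. m/s.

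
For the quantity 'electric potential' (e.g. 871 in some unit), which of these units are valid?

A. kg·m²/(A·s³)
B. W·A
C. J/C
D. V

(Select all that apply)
A, C, D

electric potential has SI base units: kg * m^2 / (A * s^3)

Checking each option against kg * m^2 / (A * s^3):
  A. kg·m²/(A·s³): ✓ matches
  B. W·A: ✗ does not match
  C. J/C: ✓ matches
  D. V: ✓ matches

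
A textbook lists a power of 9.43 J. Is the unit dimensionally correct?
No

power has SI base units: kg * m^2 / s^3
J does NOT reduce to kg * m^2 / s^3; a valid unit for power would be e.g. W.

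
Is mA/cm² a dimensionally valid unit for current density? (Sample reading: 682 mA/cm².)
Yes

current density has SI base units: A / m^2
mA/cm² reduces to the same SI base units, so it is a valid unit for current density.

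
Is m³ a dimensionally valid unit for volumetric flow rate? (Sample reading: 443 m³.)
No

volumetric flow rate has SI base units: m^3 / s
m³ does NOT reduce to m^3 / s; a valid unit for volumetric flow rate would be e.g. m³/s.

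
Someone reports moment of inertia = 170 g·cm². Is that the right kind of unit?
Yes

moment of inertia has SI base units: kg * m^2
g·cm² reduces to the same SI base units, so it is a valid unit for moment of inertia.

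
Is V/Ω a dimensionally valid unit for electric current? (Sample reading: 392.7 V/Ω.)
Yes

electric current has SI base units: A
V/Ω reduces to the same SI base units, so it is a valid unit for electric current.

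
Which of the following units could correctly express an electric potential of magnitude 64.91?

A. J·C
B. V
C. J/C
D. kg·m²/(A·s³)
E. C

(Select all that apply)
B, C, D

electric potential has SI base units: kg * m^2 / (A * s^3)

Checking each option against kg * m^2 / (A * s^3):
  A. J·C: ✗ does not match
  B. V: ✓ matches
  C. J/C: ✓ matches
  D. kg·m²/(A·s³): ✓ matches
  E. C: ✗ does not match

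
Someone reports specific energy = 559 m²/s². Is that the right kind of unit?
Yes

specific energy has SI base units: m^2 / s^2
m²/s² reduces to the same SI base units, so it is a valid unit for specific energy.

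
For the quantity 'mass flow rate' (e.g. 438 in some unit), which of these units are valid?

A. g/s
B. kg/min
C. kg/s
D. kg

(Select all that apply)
A, B, C

mass flow rate has SI base units: kg / s

Checking each option against kg / s:
  A. g/s: ✓ matches
  B. kg/min: ✓ matches
  C. kg/s: ✓ matches
  D. kg: ✗ does not match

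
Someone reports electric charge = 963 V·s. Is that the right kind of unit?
No

electric charge has SI base units: A * s
V·s does NOT reduce to A * s; a valid unit for electric charge would be e.g. C.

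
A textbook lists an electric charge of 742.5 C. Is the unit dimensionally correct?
Yes

electric charge has SI base units: A * s
C reduces to the same SI base units, so it is a valid unit for electric charge.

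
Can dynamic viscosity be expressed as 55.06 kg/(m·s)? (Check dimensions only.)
Yes

dynamic viscosity has SI base units: kg / (m * s)
kg/(m·s) reduces to the same SI base units, so it is a valid unit for dynamic viscosity.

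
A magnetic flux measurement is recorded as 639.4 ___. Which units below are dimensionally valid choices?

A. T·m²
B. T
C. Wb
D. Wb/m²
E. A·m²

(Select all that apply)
A, C

magnetic flux has SI base units: kg * m^2 / (A * s^2)

Checking each option against kg * m^2 / (A * s^2):
  A. T·m²: ✓ matches
  B. T: ✗ does not match
  C. Wb: ✓ matches
  D. Wb/m²: ✗ does not match
  E. A·m²: ✗ does not match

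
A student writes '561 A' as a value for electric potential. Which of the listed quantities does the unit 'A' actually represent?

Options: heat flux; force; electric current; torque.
electric current

electric potential should have units dimensionally equivalent to kg * m^2 / (A * s^3) (e.g. V).
The given unit 'A' reduces to A. Of the listed options, that is the dimensionality of electric current.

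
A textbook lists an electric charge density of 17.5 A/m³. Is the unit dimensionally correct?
No

electric charge density has SI base units: A * s / m^3
A/m³ does NOT reduce to A * s / m^3; a valid unit for electric charge density would be e.g. C/m³.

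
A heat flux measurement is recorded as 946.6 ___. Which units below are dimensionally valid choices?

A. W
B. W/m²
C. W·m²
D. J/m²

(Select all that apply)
B

heat flux has SI base units: kg / s^3

Checking each option against kg / s^3:
  A. W: ✗ does not match
  B. W/m²: ✓ matches
  C. W·m²: ✗ does not match
  D. J/m²: ✗ does not match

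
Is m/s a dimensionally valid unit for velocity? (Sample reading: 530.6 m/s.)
Yes

velocity has SI base units: m / s
m/s reduces to the same SI base units, so it is a valid unit for velocity.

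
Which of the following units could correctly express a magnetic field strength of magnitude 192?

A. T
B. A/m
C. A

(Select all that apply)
B

magnetic field strength has SI base units: A / m

Checking each option against A / m:
  A. T: ✗ does not match
  B. A/m: ✓ matches
  C. A: ✗ does not match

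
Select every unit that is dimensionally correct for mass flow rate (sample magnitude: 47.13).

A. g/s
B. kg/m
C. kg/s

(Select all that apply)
A, C

mass flow rate has SI base units: kg / s

Checking each option against kg / s:
  A. g/s: ✓ matches
  B. kg/m: ✗ does not match
  C. kg/s: ✓ matches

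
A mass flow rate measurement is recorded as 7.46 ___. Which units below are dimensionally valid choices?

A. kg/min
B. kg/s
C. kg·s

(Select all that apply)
A, B

mass flow rate has SI base units: kg / s

Checking each option against kg / s:
  A. kg/min: ✓ matches
  B. kg/s: ✓ matches
  C. kg·s: ✗ does not match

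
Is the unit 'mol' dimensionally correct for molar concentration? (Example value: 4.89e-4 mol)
No

molar concentration has SI base units: mol / m^3
mol does NOT reduce to mol / m^3; a valid unit for molar concentration would be e.g. mol/m³.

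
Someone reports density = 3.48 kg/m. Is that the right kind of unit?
No

density has SI base units: kg / m^3
kg/m does NOT reduce to kg / m^3; a valid unit for density would be e.g. kg/m³.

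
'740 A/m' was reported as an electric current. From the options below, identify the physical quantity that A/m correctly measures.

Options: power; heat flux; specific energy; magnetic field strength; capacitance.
magnetic field strength

electric current should have units dimensionally equivalent to A (e.g. A).
The given unit 'A/m' reduces to A / m. Of the listed options, that is the dimensionality of magnetic field strength.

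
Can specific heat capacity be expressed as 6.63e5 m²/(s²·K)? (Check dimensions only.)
Yes

specific heat capacity has SI base units: m^2 / (s^2 * K)
m²/(s²·K) reduces to the same SI base units, so it is a valid unit for specific heat capacity.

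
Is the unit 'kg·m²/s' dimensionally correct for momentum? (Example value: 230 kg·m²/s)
No

momentum has SI base units: kg * m / s
kg·m²/s does NOT reduce to kg * m / s; a valid unit for momentum would be e.g. kg·m/s.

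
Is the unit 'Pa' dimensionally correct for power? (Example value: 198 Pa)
No

power has SI base units: kg * m^2 / s^3
Pa does NOT reduce to kg * m^2 / s^3; a valid unit for power would be e.g. W.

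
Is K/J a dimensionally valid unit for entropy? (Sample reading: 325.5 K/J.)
No

entropy has SI base units: kg * m^2 / (s^2 * K)
K/J does NOT reduce to kg * m^2 / (s^2 * K); a valid unit for entropy would be e.g. J/K.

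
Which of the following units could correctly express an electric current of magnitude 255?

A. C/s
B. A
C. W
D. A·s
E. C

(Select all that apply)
A, B

electric current has SI base units: A

Checking each option against A:
  A. C/s: ✓ matches
  B. A: ✓ matches
  C. W: ✗ does not match
  D. A·s: ✗ does not match
  E. C: ✗ does not match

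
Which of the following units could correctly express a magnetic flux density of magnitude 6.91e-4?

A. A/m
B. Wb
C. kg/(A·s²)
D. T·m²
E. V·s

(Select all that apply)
C

magnetic flux density has SI base units: kg / (A * s^2)

Checking each option against kg / (A * s^2):
  A. A/m: ✗ does not match
  B. Wb: ✗ does not match
  C. kg/(A·s²): ✓ matches
  D. T·m²: ✗ does not match
  E. V·s: ✗ does not match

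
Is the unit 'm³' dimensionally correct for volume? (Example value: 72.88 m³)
Yes

volume has SI base units: m^3
m³ reduces to the same SI base units, so it is a valid unit for volume.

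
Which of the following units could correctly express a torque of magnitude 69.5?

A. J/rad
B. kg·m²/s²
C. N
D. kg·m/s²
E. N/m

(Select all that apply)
A, B

torque has SI base units: kg * m^2 / s^2

Checking each option against kg * m^2 / s^2:
  A. J/rad: ✓ matches
  B. kg·m²/s²: ✓ matches
  C. N: ✗ does not match
  D. kg·m/s²: ✗ does not match
  E. N/m: ✗ does not match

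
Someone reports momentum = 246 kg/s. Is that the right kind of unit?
No

momentum has SI base units: kg * m / s
kg/s does NOT reduce to kg * m / s; a valid unit for momentum would be e.g. kg·m/s.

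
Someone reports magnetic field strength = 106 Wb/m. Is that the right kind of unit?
No

magnetic field strength has SI base units: A / m
Wb/m does NOT reduce to A / m; a valid unit for magnetic field strength would be e.g. A/m.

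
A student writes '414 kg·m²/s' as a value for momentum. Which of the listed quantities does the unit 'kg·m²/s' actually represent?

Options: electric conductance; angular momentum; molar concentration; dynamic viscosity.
angular momentum

momentum should have units dimensionally equivalent to kg * m / s (e.g. kg·m/s).
The given unit 'kg·m²/s' reduces to kg * m^2 / s. Of the listed options, that is the dimensionality of angular momentum.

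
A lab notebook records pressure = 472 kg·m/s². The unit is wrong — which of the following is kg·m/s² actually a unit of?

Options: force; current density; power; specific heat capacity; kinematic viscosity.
force

pressure should have units dimensionally equivalent to kg / (m * s^2) (e.g. Pa).
The given unit 'kg·m/s²' reduces to kg * m / s^2. Of the listed options, that is the dimensionality of force.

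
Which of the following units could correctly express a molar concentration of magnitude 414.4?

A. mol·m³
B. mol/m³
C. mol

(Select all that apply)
B

molar concentration has SI base units: mol / m^3

Checking each option against mol / m^3:
  A. mol·m³: ✗ does not match
  B. mol/m³: ✓ matches
  C. mol: ✗ does not match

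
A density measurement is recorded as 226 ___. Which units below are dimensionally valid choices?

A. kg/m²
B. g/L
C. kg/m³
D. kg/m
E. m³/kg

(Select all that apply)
B, C

density has SI base units: kg / m^3

Checking each option against kg / m^3:
  A. kg/m²: ✗ does not match
  B. g/L: ✓ matches
  C. kg/m³: ✓ matches
  D. kg/m: ✗ does not match
  E. m³/kg: ✗ does not match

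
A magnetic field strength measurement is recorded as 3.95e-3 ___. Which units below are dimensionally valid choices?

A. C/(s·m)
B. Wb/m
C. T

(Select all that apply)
A

magnetic field strength has SI base units: A / m

Checking each option against A / m:
  A. C/(s·m): ✓ matches
  B. Wb/m: ✗ does not match
  C. T: ✗ does not match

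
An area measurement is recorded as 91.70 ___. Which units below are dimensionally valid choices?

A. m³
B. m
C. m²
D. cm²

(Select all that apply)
C, D

area has SI base units: m^2

Checking each option against m^2:
  A. m³: ✗ does not match
  B. m: ✗ does not match
  C. m²: ✓ matches
  D. cm²: ✓ matches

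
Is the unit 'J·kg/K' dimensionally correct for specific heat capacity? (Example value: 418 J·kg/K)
No

specific heat capacity has SI base units: m^2 / (s^2 * K)
J·kg/K does NOT reduce to m^2 / (s^2 * K); a valid unit for specific heat capacity would be e.g. J/(kg·K).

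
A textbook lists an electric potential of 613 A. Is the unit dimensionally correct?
No

electric potential has SI base units: kg * m^2 / (A * s^3)
A does NOT reduce to kg * m^2 / (A * s^3); a valid unit for electric potential would be e.g. V.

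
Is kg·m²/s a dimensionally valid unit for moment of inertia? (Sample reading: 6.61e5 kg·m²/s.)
No

moment of inertia has SI base units: kg * m^2
kg·m²/s does NOT reduce to kg * m^2; a valid unit for moment of inertia would be e.g. kg·m².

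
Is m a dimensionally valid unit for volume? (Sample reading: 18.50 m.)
No

volume has SI base units: m^3
m does NOT reduce to m^3; a valid unit for volume would be e.g. m³.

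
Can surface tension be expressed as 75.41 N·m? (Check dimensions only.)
No

surface tension has SI base units: kg / s^2
N·m does NOT reduce to kg / s^2; a valid unit for surface tension would be e.g. N/m.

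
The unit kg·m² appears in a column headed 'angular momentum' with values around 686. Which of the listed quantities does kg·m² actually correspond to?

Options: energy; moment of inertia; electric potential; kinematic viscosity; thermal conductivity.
moment of inertia

angular momentum should have units dimensionally equivalent to kg * m^2 / s (e.g. kg·m²/s).
The given unit 'kg·m²' reduces to kg * m^2. Of the listed options, that is the dimensionality of moment of inertia.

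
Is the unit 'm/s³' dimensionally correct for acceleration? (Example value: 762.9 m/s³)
No

acceleration has SI base units: m / s^2
m/s³ does NOT reduce to m / s^2; a valid unit for acceleration would be e.g. m/s².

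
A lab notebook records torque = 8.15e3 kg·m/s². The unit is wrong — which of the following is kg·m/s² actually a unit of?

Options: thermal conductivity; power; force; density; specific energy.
force

torque should have units dimensionally equivalent to kg * m^2 / s^2 (e.g. N·m).
The given unit 'kg·m/s²' reduces to kg * m / s^2. Of the listed options, that is the dimensionality of force.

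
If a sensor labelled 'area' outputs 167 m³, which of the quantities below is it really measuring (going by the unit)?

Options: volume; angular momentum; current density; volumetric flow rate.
volume

area should have units dimensionally equivalent to m^2 (e.g. m²).
The given unit 'm³' reduces to m^3. Of the listed options, that is the dimensionality of volume.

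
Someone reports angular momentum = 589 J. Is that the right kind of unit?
No

angular momentum has SI base units: kg * m^2 / s
J does NOT reduce to kg * m^2 / s; a valid unit for angular momentum would be e.g. kg·m²/s.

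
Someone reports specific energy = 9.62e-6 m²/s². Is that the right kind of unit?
Yes

specific energy has SI base units: m^2 / s^2
m²/s² reduces to the same SI base units, so it is a valid unit for specific energy.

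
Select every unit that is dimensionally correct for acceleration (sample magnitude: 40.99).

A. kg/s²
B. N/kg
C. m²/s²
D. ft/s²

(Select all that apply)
B, D

acceleration has SI base units: m / s^2

Checking each option against m / s^2:
  A. kg/s²: ✗ does not match
  B. N/kg: ✓ matches
  C. m²/s²: ✗ does not match
  D. ft/s²: ✓ matches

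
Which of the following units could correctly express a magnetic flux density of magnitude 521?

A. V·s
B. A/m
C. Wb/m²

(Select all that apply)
C

magnetic flux density has SI base units: kg / (A * s^2)

Checking each option against kg / (A * s^2):
  A. V·s: ✗ does not match
  B. A/m: ✗ does not match
  C. Wb/m²: ✓ matches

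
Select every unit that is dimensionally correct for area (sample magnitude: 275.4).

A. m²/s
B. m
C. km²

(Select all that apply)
C

area has SI base units: m^2

Checking each option against m^2:
  A. m²/s: ✗ does not match
  B. m: ✗ does not match
  C. km²: ✓ matches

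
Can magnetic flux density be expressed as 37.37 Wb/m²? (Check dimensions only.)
Yes

magnetic flux density has SI base units: kg / (A * s^2)
Wb/m² reduces to the same SI base units, so it is a valid unit for magnetic flux density.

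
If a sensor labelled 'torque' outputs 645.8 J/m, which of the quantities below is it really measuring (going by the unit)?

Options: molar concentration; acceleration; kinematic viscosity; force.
force

torque should have units dimensionally equivalent to kg * m^2 / s^2 (e.g. N·m).
The given unit 'J/m' reduces to kg * m / s^2. Of the listed options, that is the dimensionality of force.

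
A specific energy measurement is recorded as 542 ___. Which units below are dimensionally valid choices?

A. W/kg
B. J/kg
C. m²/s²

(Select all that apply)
B, C

specific energy has SI base units: m^2 / s^2

Checking each option against m^2 / s^2:
  A. W/kg: ✗ does not match
  B. J/kg: ✓ matches
  C. m²/s²: ✓ matches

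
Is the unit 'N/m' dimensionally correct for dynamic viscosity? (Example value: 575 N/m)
No

dynamic viscosity has SI base units: kg / (m * s)
N/m does NOT reduce to kg / (m * s); a valid unit for dynamic viscosity would be e.g. Pa·s.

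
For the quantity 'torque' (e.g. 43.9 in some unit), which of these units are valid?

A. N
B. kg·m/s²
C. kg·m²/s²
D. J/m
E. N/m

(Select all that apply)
C

torque has SI base units: kg * m^2 / s^2

Checking each option against kg * m^2 / s^2:
  A. N: ✗ does not match
  B. kg·m/s²: ✗ does not match
  C. kg·m²/s²: ✓ matches
  D. J/m: ✗ does not match
  E. N/m: ✗ does not match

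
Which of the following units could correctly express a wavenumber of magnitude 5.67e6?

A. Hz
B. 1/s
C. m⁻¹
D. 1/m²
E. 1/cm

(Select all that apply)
C, E

wavenumber has SI base units: 1 / m

Checking each option against 1 / m:
  A. Hz: ✗ does not match
  B. 1/s: ✗ does not match
  C. m⁻¹: ✓ matches
  D. 1/m²: ✗ does not match
  E. 1/cm: ✓ matches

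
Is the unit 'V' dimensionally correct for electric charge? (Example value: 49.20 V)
No

electric charge has SI base units: A * s
V does NOT reduce to A * s; a valid unit for electric charge would be e.g. C.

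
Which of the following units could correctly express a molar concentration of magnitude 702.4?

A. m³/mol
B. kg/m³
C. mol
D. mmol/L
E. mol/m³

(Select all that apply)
D, E

molar concentration has SI base units: mol / m^3

Checking each option against mol / m^3:
  A. m³/mol: ✗ does not match
  B. kg/m³: ✗ does not match
  C. mol: ✗ does not match
  D. mmol/L: ✓ matches
  E. mol/m³: ✓ matches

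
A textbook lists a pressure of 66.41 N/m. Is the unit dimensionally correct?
No

pressure has SI base units: kg / (m * s^2)
N/m does NOT reduce to kg / (m * s^2); a valid unit for pressure would be e.g. Pa.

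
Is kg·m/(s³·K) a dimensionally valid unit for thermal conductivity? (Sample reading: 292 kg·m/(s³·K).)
Yes

thermal conductivity has SI base units: kg * m / (s^3 * K)
kg·m/(s³·K) reduces to the same SI base units, so it is a valid unit for thermal conductivity.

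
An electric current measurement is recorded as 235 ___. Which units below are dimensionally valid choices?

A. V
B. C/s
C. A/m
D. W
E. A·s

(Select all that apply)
B

electric current has SI base units: A

Checking each option against A:
  A. V: ✗ does not match
  B. C/s: ✓ matches
  C. A/m: ✗ does not match
  D. W: ✗ does not match
  E. A·s: ✗ does not match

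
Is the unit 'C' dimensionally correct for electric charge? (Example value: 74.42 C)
Yes

electric charge has SI base units: A * s
C reduces to the same SI base units, so it is a valid unit for electric charge.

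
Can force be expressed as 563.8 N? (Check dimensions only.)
Yes

force has SI base units: kg * m / s^2
N reduces to the same SI base units, so it is a valid unit for force.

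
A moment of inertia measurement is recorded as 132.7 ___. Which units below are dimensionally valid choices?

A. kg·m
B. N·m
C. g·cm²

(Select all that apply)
C

moment of inertia has SI base units: kg * m^2

Checking each option against kg * m^2:
  A. kg·m: ✗ does not match
  B. N·m: ✗ does not match
  C. g·cm²: ✓ matches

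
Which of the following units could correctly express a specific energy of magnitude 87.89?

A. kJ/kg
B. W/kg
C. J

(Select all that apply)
A

specific energy has SI base units: m^2 / s^2

Checking each option against m^2 / s^2:
  A. kJ/kg: ✓ matches
  B. W/kg: ✗ does not match
  C. J: ✗ does not match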